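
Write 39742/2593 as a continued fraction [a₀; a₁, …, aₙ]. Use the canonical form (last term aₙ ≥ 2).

[15; 3, 16, 3, 2, 7]

39742 = 15·2593 + 847
2593 = 3·847 + 52
847 = 16·52 + 15
52 = 3·15 + 7
15 = 2·7 + 1
7 = 7·1 + 0  (stop)
So 39742/2593 = [15; 3, 16, 3, 2, 7].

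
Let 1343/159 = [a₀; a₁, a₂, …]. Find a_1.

2

1343 = 8·159 + 71   →  a_0 = 8
159 = 2·71 + 17   →  a_1 = 2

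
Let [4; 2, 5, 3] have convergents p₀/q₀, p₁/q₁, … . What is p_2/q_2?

Using pₖ = aₖpₖ₋₁ + pₖ₋₂, qₖ = aₖqₖ₋₁ + qₖ₋₂ (with p₋₁=1, p₋₂=0, q₋₁=0, q₋₂=1):
  k=0: a=4, p=4, q=1
  k=1: a=2, p=9, q=2
  k=2: a=5, p=49, q=11

49/11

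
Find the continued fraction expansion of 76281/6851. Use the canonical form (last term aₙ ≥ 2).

76281 = 11×6851 + 920
6851 = 7×920 + 411
920 = 2×411 + 98
411 = 4×98 + 19
98 = 5×19 + 3
19 = 6×3 + 1
3 = 3×1 + 0  (stop)
So 76281/6851 = [11; 7, 2, 4, 5, 6, 3].

[11; 7, 2, 4, 5, 6, 3]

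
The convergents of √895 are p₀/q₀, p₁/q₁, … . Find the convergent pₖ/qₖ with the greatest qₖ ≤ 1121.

√895 = [29; 1, 10, 1, 58, …] (period length 4).
Convergents:
  p_0/q_0 = 29/1
  p_1/q_1 = 30/1
  p_2/q_2 = 329/11
  p_3/q_3 = 359/12
  p_4/q_4 = 21151/707
  p_5/q_5 = 21510/719
  p_6/q_6 = 236251/7897
q_5 = 719 ≤ 1121 < 7897 = q_6, so the answer is 21510/719.

21510/719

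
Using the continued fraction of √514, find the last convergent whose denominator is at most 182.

√514 = [22; 1, 2, 22, 2, 1, 44, …] (period length 6).
Convergents:
  p_0/q_0 = 22/1
  p_1/q_1 = 23/1
  p_2/q_2 = 68/3
  p_3/q_3 = 1519/67
  p_4/q_4 = 3106/137
  p_5/q_5 = 4625/204
q_4 = 137 ≤ 182 < 204 = q_5, so the answer is 3106/137.

3106/137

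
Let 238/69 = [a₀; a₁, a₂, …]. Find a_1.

2

238 = 3·69 + 31   →  a_0 = 3
69 = 2·31 + 7   →  a_1 = 2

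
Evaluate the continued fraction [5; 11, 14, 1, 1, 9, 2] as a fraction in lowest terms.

Using pₖ = aₖpₖ₋₁ + pₖ₋₂ and qₖ = aₖqₖ₋₁ + qₖ₋₂:
  k=0: a=5, p=5, q=1
  k=1: a=11, p=56, q=11
  k=2: a=14, p=789, q=155
  k=3: a=1, p=845, q=166
  k=4: a=1, p=1634, q=321
  k=5: a=9, p=15551, q=3055
  k=6: a=2, p=32736, q=6431

32736/6431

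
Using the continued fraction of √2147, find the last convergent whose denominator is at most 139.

√2147 = [46; 2, 1, 45, 1, 2, 92, …] (period length 6).
Convergents:
  p_0/q_0 = 46/1
  p_1/q_1 = 93/2
  p_2/q_2 = 139/3
  p_3/q_3 = 6348/137
  p_4/q_4 = 6487/140
q_3 = 137 ≤ 139 < 140 = q_4, so the answer is 6348/137.

6348/137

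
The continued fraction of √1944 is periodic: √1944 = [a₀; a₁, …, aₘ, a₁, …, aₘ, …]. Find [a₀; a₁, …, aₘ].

a₀ = ⌊√1944⌋ = 44.
With m₀=0, d₀=1 and mₖ₊₁ = dₖaₖ − mₖ, dₖ₊₁ = (n − mₖ₊₁²)/dₖ, aₖ₊₁ = ⌊(a₀+mₖ₊₁)/dₖ₊₁⌋:
  k=1: m=44, d=8, a=11
  k=2: m=44, d=1, a=88
d=1 and a=2a₀=88 at k=2, so the next step gives (m, d) = (44, 8) again — its k=1 value — and the period has length 2.

[44; 11, 88]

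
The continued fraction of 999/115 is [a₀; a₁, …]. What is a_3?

999 = 8·115 + 79   →  a_0 = 8
115 = 1·79 + 36   →  a_1 = 1
79 = 2·36 + 7   →  a_2 = 2
36 = 5·7 + 1   →  a_3 = 5

5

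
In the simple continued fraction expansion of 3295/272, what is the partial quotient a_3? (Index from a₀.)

3

3295 = 12·272 + 31   →  a_0 = 12
272 = 8·31 + 24   →  a_1 = 8
31 = 1·24 + 7   →  a_2 = 1
24 = 3·7 + 3   →  a_3 = 3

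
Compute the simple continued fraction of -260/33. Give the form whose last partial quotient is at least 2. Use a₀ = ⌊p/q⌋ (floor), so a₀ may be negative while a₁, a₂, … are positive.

[-8; 8, 4]

-260 = -8·33 + 4
33 = 8·4 + 1
4 = 4·1 + 0  (stop)
So -260/33 = [-8; 8, 4].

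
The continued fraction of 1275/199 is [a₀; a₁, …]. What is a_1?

1275 = 6·199 + 81   →  a_0 = 6
199 = 2·81 + 37   →  a_1 = 2

2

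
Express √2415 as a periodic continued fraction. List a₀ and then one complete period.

a₀ = ⌊√2415⌋ = 49.
With m₀=0, d₀=1 and mₖ₊₁ = dₖaₖ − mₖ, dₖ₊₁ = (n − mₖ₊₁²)/dₖ, aₖ₊₁ = ⌊(a₀+mₖ₊₁)/dₖ₊₁⌋:
  k=1: m=49, d=14, a=7
  k=2: m=49, d=1, a=98
d=1 and a=2a₀=98 at k=2, so the next step gives (m, d) = (49, 14) again — its k=1 value — and the period has length 2.

[49; 7, 98]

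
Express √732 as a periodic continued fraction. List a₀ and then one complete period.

a₀ = ⌊√732⌋ = 27.
With m₀=0, d₀=1 and mₖ₊₁ = dₖaₖ − mₖ, dₖ₊₁ = (n − mₖ₊₁²)/dₖ, aₖ₊₁ = ⌊(a₀+mₖ₊₁)/dₖ₊₁⌋:
  k=1: m=27, d=3, a=18
  k=2: m=27, d=1, a=54
d=1 and a=2a₀=54 at k=2, so the next step gives (m, d) = (27, 3) again — its k=1 value — and the period has length 2.

[27; 18, 54]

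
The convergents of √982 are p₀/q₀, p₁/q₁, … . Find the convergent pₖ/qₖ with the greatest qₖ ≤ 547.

√982 = [31; 2, 1, 30, 1, 2, 62, …] (period length 6).
Convergents:
  p_0/q_0 = 31/1
  p_1/q_1 = 63/2
  p_2/q_2 = 94/3
  p_3/q_3 = 2883/92
  p_4/q_4 = 2977/95
  p_5/q_5 = 8837/282
  p_6/q_6 = 550871/17579
q_5 = 282 ≤ 547 < 17579 = q_6, so the answer is 8837/282.

8837/282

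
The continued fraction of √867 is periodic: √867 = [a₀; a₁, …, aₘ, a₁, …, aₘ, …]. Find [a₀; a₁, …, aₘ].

a₀ = ⌊√867⌋ = 29.
With m₀=0, d₀=1 and mₖ₊₁ = dₖaₖ − mₖ, dₖ₊₁ = (n − mₖ₊₁²)/dₖ, aₖ₊₁ = ⌊(a₀+mₖ₊₁)/dₖ₊₁⌋:
  k=1: m=29, d=26, a=2
  k=2: m=23, d=13, a=4
  k=3: m=29, d=2, a=29
  k=4: m=29, d=13, a=4
  k=5: m=23, d=26, a=2
  k=6: m=29, d=1, a=58
d=1 and a=2a₀=58 at k=6, so the next step gives (m, d) = (29, 26) again — its k=1 value — and the period has length 6.

[29; 2, 4, 29, 4, 2, 58]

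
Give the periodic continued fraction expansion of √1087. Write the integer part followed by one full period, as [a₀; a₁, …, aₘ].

[32; 1, 31, 1, 64]

a₀ = ⌊√1087⌋ = 32.
With m₀=0, d₀=1 and mₖ₊₁ = dₖaₖ − mₖ, dₖ₊₁ = (n − mₖ₊₁²)/dₖ, aₖ₊₁ = ⌊(a₀+mₖ₊₁)/dₖ₊₁⌋:
  k=1: m=32, d=63, a=1
  k=2: m=31, d=2, a=31
  k=3: m=31, d=63, a=1
  k=4: m=32, d=1, a=64
d=1 and a=2a₀=64 at k=4, so the next step gives (m, d) = (32, 63) again — its k=1 value — and the period has length 4.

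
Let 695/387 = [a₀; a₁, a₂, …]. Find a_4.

8

695 = 1·387 + 308   →  a_0 = 1
387 = 1·308 + 79   →  a_1 = 1
308 = 3·79 + 71   →  a_2 = 3
79 = 1·71 + 8   →  a_3 = 1
71 = 8·8 + 7   →  a_4 = 8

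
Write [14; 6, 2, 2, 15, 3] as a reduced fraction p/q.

21390/1511

Using pₖ = aₖpₖ₋₁ + pₖ₋₂ and qₖ = aₖqₖ₋₁ + qₖ₋₂:
  k=0: a=14, p=14, q=1
  k=1: a=6, p=85, q=6
  k=2: a=2, p=184, q=13
  k=3: a=2, p=453, q=32
  k=4: a=15, p=6979, q=493
  k=5: a=3, p=21390, q=1511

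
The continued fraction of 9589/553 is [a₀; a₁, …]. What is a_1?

9589 = 17·553 + 188   →  a_0 = 17
553 = 2·188 + 177   →  a_1 = 2

2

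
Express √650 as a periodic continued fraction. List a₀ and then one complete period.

[25; 2, 50]

a₀ = ⌊√650⌋ = 25.
With m₀=0, d₀=1 and mₖ₊₁ = dₖaₖ − mₖ, dₖ₊₁ = (n − mₖ₊₁²)/dₖ, aₖ₊₁ = ⌊(a₀+mₖ₊₁)/dₖ₊₁⌋:
  k=1: m=25, d=25, a=2
  k=2: m=25, d=1, a=50
d=1 and a=2a₀=50 at k=2, so the next step gives (m, d) = (25, 25) again — its k=1 value — and the period has length 2.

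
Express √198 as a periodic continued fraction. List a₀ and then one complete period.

a₀ = ⌊√198⌋ = 14.
With m₀=0, d₀=1 and mₖ₊₁ = dₖaₖ − mₖ, dₖ₊₁ = (n − mₖ₊₁²)/dₖ, aₖ₊₁ = ⌊(a₀+mₖ₊₁)/dₖ₊₁⌋:
  k=1: m=14, d=2, a=14
  k=2: m=14, d=1, a=28
d=1 and a=2a₀=28 at k=2, so the next step gives (m, d) = (14, 2) again — its k=1 value — and the period has length 2.

[14; 14, 28]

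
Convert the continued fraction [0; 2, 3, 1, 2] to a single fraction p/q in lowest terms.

Using pₖ = aₖpₖ₋₁ + pₖ₋₂ and qₖ = aₖqₖ₋₁ + qₖ₋₂:
  k=0: a=0, p=0, q=1
  k=1: a=2, p=1, q=2
  k=2: a=3, p=3, q=7
  k=3: a=1, p=4, q=9
  k=4: a=2, p=11, q=25

11/25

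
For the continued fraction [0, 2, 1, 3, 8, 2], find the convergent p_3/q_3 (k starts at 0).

Using pₖ = aₖpₖ₋₁ + pₖ₋₂, qₖ = aₖqₖ₋₁ + qₖ₋₂ (with p₋₁=1, p₋₂=0, q₋₁=0, q₋₂=1):
  k=0: a=0, p=0, q=1
  k=1: a=2, p=1, q=2
  k=2: a=1, p=1, q=3
  k=3: a=3, p=4, q=11

4/11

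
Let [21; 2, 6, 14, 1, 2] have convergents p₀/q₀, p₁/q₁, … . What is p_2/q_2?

Using pₖ = aₖpₖ₋₁ + pₖ₋₂, qₖ = aₖqₖ₋₁ + qₖ₋₂ (with p₋₁=1, p₋₂=0, q₋₁=0, q₋₂=1):
  k=0: a=21, p=21, q=1
  k=1: a=2, p=43, q=2
  k=2: a=6, p=279, q=13

279/13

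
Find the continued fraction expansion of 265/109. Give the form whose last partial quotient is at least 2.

265 = 2·109 + 47
109 = 2·47 + 15
47 = 3·15 + 2
15 = 7·2 + 1
2 = 2·1 + 0  (stop)
So 265/109 = [2; 2, 3, 7, 2].

[2; 2, 3, 7, 2]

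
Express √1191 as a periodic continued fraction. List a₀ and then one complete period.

a₀ = ⌊√1191⌋ = 34.
With m₀=0, d₀=1 and mₖ₊₁ = dₖaₖ − mₖ, dₖ₊₁ = (n − mₖ₊₁²)/dₖ, aₖ₊₁ = ⌊(a₀+mₖ₊₁)/dₖ₊₁⌋:
  k=1: m=34, d=35, a=1
  k=2: m=1, d=34, a=1
  k=3: m=33, d=3, a=22
  k=4: m=33, d=34, a=1
  k=5: m=1, d=35, a=1
  k=6: m=34, d=1, a=68
d=1 and a=2a₀=68 at k=6, so the next step gives (m, d) = (34, 35) again — its k=1 value — and the period has length 6.

[34; 1, 1, 22, 1, 1, 68]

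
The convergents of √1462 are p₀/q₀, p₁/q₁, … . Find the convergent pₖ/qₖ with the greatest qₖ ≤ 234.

2753/72

√1462 = [38; 4, 4, 4, 76, …] (period length 4).
Convergents:
  p_0/q_0 = 38/1
  p_1/q_1 = 153/4
  p_2/q_2 = 650/17
  p_3/q_3 = 2753/72
  p_4/q_4 = 209878/5489
q_3 = 72 ≤ 234 < 5489 = q_4, so the answer is 2753/72.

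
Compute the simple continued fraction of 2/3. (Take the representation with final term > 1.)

2 = 0·3 + 2
3 = 1·2 + 1
2 = 2·1 + 0  (stop)
So 2/3 = [0; 1, 2].

[0; 1, 2]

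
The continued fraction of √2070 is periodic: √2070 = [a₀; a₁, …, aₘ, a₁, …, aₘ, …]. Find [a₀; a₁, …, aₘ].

[45; 2, 90]

a₀ = ⌊√2070⌋ = 45.
With m₀=0, d₀=1 and mₖ₊₁ = dₖaₖ − mₖ, dₖ₊₁ = (n − mₖ₊₁²)/dₖ, aₖ₊₁ = ⌊(a₀+mₖ₊₁)/dₖ₊₁⌋:
  k=1: m=45, d=45, a=2
  k=2: m=45, d=1, a=90
d=1 and a=2a₀=90 at k=2, so the next step gives (m, d) = (45, 45) again — its k=1 value — and the period has length 2.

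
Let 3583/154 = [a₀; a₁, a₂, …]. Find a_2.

3583 = 23·154 + 41   →  a_0 = 23
154 = 3·41 + 31   →  a_1 = 3
41 = 1·31 + 10   →  a_2 = 1

1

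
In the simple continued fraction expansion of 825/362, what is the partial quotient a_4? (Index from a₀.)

2

825 = 2·362 + 101   →  a_0 = 2
362 = 3·101 + 59   →  a_1 = 3
101 = 1·59 + 42   →  a_2 = 1
59 = 1·42 + 17   →  a_3 = 1
42 = 2·17 + 8   →  a_4 = 2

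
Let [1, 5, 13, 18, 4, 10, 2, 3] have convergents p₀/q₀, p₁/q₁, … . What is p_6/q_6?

Using pₖ = aₖpₖ₋₁ + pₖ₋₂, qₖ = aₖqₖ₋₁ + qₖ₋₂ (with p₋₁=1, p₋₂=0, q₋₁=0, q₋₂=1):
  k=0: a=1, p=1, q=1
  k=1: a=5, p=6, q=5
  k=2: a=13, p=79, q=66
  k=3: a=18, p=1428, q=1193
  k=4: a=4, p=5791, q=4838
  k=5: a=10, p=59338, q=49573
  k=6: a=2, p=124467, q=103984

124467/103984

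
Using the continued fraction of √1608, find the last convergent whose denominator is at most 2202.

√1608 = [40; 10, 80, …] (period length 2).
Convergents:
  p_0/q_0 = 40/1
  p_1/q_1 = 401/10
  p_2/q_2 = 32120/801
  p_3/q_3 = 321601/8020
q_2 = 801 ≤ 2202 < 8020 = q_3, so the answer is 32120/801.

32120/801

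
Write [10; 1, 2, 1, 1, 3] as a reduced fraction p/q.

268/25

Fold from the inside: start with 3/1.
  1 + 1/3 = 4/3
  1 + 3/4 = 7/4
  2 + 4/7 = 18/7
  1 + 7/18 = 25/18
  10 + 18/25 = 268/25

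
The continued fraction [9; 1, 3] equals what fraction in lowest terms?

Using pₖ = aₖpₖ₋₁ + pₖ₋₂ and qₖ = aₖqₖ₋₁ + qₖ₋₂:
  k=0: a=9, p=9, q=1
  k=1: a=1, p=10, q=1
  k=2: a=3, p=39, q=4

39/4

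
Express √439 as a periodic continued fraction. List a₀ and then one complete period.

[20; 1, 19, 1, 40]

a₀ = ⌊√439⌋ = 20.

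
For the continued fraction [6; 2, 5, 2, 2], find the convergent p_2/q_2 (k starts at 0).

71/11

Using pₖ = aₖpₖ₋₁ + pₖ₋₂, qₖ = aₖqₖ₋₁ + qₖ₋₂ (with p₋₁=1, p₋₂=0, q₋₁=0, q₋₂=1):
  k=0: a=6, p=6, q=1
  k=1: a=2, p=13, q=2
  k=2: a=5, p=71, q=11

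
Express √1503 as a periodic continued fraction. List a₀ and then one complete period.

[38; 1, 3, 3, 8, 3, 3, 1, 76]

a₀ = ⌊√1503⌋ = 38.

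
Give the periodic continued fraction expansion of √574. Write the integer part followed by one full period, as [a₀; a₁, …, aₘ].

[23; 1, 22, 1, 46]

a₀ = ⌊√574⌋ = 23.
With m₀=0, d₀=1 and mₖ₊₁ = dₖaₖ − mₖ, dₖ₊₁ = (n − mₖ₊₁²)/dₖ, aₖ₊₁ = ⌊(a₀+mₖ₊₁)/dₖ₊₁⌋:
  k=1: m=23, d=45, a=1
  k=2: m=22, d=2, a=22
  k=3: m=22, d=45, a=1
  k=4: m=23, d=1, a=46
d=1 and a=2a₀=46 at k=4, so the next step gives (m, d) = (23, 45) again — its k=1 value — and the period has length 4.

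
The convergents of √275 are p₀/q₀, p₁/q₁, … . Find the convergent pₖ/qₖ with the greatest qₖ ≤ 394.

6484/391

√275 = [16; 1, 1, 2, 1, 1, 32, …] (period length 6).
Convergents:
  p_0/q_0 = 16/1
  p_1/q_1 = 17/1
  p_2/q_2 = 33/2
  p_3/q_3 = 83/5
  p_4/q_4 = 116/7
  p_5/q_5 = 199/12
  p_6/q_6 = 6484/391
  p_7/q_7 = 6683/403
q_6 = 391 ≤ 394 < 403 = q_7, so the answer is 6484/391.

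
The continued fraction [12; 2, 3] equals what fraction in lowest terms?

87/7

Using pₖ = aₖpₖ₋₁ + pₖ₋₂ and qₖ = aₖqₖ₋₁ + qₖ₋₂:
  k=0: a=12, p=12, q=1
  k=1: a=2, p=25, q=2
  k=2: a=3, p=87, q=7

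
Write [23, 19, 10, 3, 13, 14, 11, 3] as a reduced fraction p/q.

Fold from the inside: start with 3/1.
  11 + 1/3 = 34/3
  14 + 3/34 = 479/34
  13 + 34/479 = 6261/479
  3 + 479/6261 = 19262/6261
  10 + 6261/19262 = 198881/19262
  19 + 19262/198881 = 3798001/198881
  23 + 198881/3798001 = 87552904/3798001

87552904/3798001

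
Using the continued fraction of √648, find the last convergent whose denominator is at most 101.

1731/68

√648 = [25; 2, 5, 6, 5, 2, 50, …] (period length 6).
Convergents:
  p_0/q_0 = 25/1
  p_1/q_1 = 51/2
  p_2/q_2 = 280/11
  p_3/q_3 = 1731/68
  p_4/q_4 = 8935/351
q_3 = 68 ≤ 101 < 351 = q_4, so the answer is 1731/68.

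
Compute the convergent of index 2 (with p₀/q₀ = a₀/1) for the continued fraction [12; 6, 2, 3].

Using pₖ = aₖpₖ₋₁ + pₖ₋₂, qₖ = aₖqₖ₋₁ + qₖ₋₂ (with p₋₁=1, p₋₂=0, q₋₁=0, q₋₂=1):
  k=0: a=12, p=12, q=1
  k=1: a=6, p=73, q=6
  k=2: a=2, p=158, q=13

158/13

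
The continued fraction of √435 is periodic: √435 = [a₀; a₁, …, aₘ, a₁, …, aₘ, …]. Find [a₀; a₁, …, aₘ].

a₀ = ⌊√435⌋ = 20.

[20; 1, 5, 1, 40]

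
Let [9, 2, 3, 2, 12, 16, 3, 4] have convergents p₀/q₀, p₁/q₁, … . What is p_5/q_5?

30199/3200

Using pₖ = aₖpₖ₋₁ + pₖ₋₂, qₖ = aₖqₖ₋₁ + qₖ₋₂ (with p₋₁=1, p₋₂=0, q₋₁=0, q₋₂=1):
  k=0: a=9, p=9, q=1
  k=1: a=2, p=19, q=2
  k=2: a=3, p=66, q=7
  k=3: a=2, p=151, q=16
  k=4: a=12, p=1878, q=199
  k=5: a=16, p=30199, q=3200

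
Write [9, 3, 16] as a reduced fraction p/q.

Fold from the inside: start with 16/1.
  3 + 1/16 = 49/16
  9 + 16/49 = 457/49

457/49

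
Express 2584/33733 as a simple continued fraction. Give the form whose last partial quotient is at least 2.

2584 = 0×33733 + 2584
33733 = 13×2584 + 141
2584 = 18×141 + 46
141 = 3×46 + 3
46 = 15×3 + 1
3 = 3×1 + 0  (stop)
So 2584/33733 = [0; 13, 18, 3, 15, 3].

[0; 13, 18, 3, 15, 3]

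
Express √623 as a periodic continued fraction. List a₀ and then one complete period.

a₀ = ⌊√623⌋ = 24.
With m₀=0, d₀=1 and mₖ₊₁ = dₖaₖ − mₖ, dₖ₊₁ = (n − mₖ₊₁²)/dₖ, aₖ₊₁ = ⌊(a₀+mₖ₊₁)/dₖ₊₁⌋:
  k=1: m=24, d=47, a=1
  k=2: m=23, d=2, a=23
  k=3: m=23, d=47, a=1
  k=4: m=24, d=1, a=48
d=1 and a=2a₀=48 at k=4, so the next step gives (m, d) = (24, 47) again — its k=1 value — and the period has length 4.

[24; 1, 23, 1, 48]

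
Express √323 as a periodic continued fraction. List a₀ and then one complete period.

[17; 1, 34]

a₀ = ⌊√323⌋ = 17.
With m₀=0, d₀=1 and mₖ₊₁ = dₖaₖ − mₖ, dₖ₊₁ = (n − mₖ₊₁²)/dₖ, aₖ₊₁ = ⌊(a₀+mₖ₊₁)/dₖ₊₁⌋:
  k=1: m=17, d=34, a=1
  k=2: m=17, d=1, a=34
d=1 and a=2a₀=34 at k=2, so the next step gives (m, d) = (17, 34) again — its k=1 value — and the period has length 2.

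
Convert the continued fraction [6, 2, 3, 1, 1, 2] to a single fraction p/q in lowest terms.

264/41

Using pₖ = aₖpₖ₋₁ + pₖ₋₂ and qₖ = aₖqₖ₋₁ + qₖ₋₂:
  k=0: a=6, p=6, q=1
  k=1: a=2, p=13, q=2
  k=2: a=3, p=45, q=7
  k=3: a=1, p=58, q=9
  k=4: a=1, p=103, q=16
  k=5: a=2, p=264, q=41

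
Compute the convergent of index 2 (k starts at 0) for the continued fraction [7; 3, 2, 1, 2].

51/7

Using pₖ = aₖpₖ₋₁ + pₖ₋₂, qₖ = aₖqₖ₋₁ + qₖ₋₂ (with p₋₁=1, p₋₂=0, q₋₁=0, q₋₂=1):
  k=0: a=7, p=7, q=1
  k=1: a=3, p=22, q=3
  k=2: a=2, p=51, q=7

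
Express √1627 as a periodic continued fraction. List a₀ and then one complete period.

a₀ = ⌊√1627⌋ = 40.
With m₀=0, d₀=1 and mₖ₊₁ = dₖaₖ − mₖ, dₖ₊₁ = (n − mₖ₊₁²)/dₖ, aₖ₊₁ = ⌊(a₀+mₖ₊₁)/dₖ₊₁⌋:
  k=1: m=40, d=27, a=2
  k=2: m=14, d=53, a=1
  k=3: m=39, d=2, a=39
  k=4: m=39, d=53, a=1
  k=5: m=14, d=27, a=2
  k=6: m=40, d=1, a=80
d=1 and a=2a₀=80 at k=6, so the next step gives (m, d) = (40, 27) again — its k=1 value — and the period has length 6.

[40; 2, 1, 39, 1, 2, 80]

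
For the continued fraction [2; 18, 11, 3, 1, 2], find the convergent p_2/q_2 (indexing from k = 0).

Using pₖ = aₖpₖ₋₁ + pₖ₋₂, qₖ = aₖqₖ₋₁ + qₖ₋₂ (with p₋₁=1, p₋₂=0, q₋₁=0, q₋₂=1):
  k=0: a=2, p=2, q=1
  k=1: a=18, p=37, q=18
  k=2: a=11, p=409, q=199

409/199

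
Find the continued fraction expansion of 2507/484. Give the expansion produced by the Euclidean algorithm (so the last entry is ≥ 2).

2507 = 5×484 + 87
484 = 5×87 + 49
87 = 1×49 + 38
49 = 1×38 + 11
38 = 3×11 + 5
11 = 2×5 + 1
5 = 5×1 + 0  (stop)
So 2507/484 = [5; 5, 1, 1, 3, 2, 5].

[5; 5, 1, 1, 3, 2, 5]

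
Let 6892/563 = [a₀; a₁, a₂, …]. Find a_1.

6892 = 12·563 + 136   →  a_0 = 12
563 = 4·136 + 19   →  a_1 = 4

4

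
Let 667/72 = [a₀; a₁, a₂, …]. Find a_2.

1

667 = 9·72 + 19   →  a_0 = 9
72 = 3·19 + 15   →  a_1 = 3
19 = 1·15 + 4   →  a_2 = 1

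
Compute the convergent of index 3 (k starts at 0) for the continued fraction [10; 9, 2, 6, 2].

Using pₖ = aₖpₖ₋₁ + pₖ₋₂, qₖ = aₖqₖ₋₁ + qₖ₋₂ (with p₋₁=1, p₋₂=0, q₋₁=0, q₋₂=1):
  k=0: a=10, p=10, q=1
  k=1: a=9, p=91, q=9
  k=2: a=2, p=192, q=19
  k=3: a=6, p=1243, q=123

1243/123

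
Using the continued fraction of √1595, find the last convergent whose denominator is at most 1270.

√1595 = [39; 1, 14, 1, 78, …] (period length 4).
Convergents:
  p_0/q_0 = 39/1
  p_1/q_1 = 40/1
  p_2/q_2 = 599/15
  p_3/q_3 = 639/16
  p_4/q_4 = 50441/1263
  p_5/q_5 = 51080/1279
q_4 = 1263 ≤ 1270 < 1279 = q_5, so the answer is 50441/1263.

50441/1263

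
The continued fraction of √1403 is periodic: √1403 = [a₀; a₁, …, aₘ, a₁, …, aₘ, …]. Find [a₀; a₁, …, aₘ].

[37; 2, 5, 3, 1, 3, 5, 2, 74]

a₀ = ⌊√1403⌋ = 37.
With m₀=0, d₀=1 and mₖ₊₁ = dₖaₖ − mₖ, dₖ₊₁ = (n − mₖ₊₁²)/dₖ, aₖ₊₁ = ⌊(a₀+mₖ₊₁)/dₖ₊₁⌋:
  k=1: m=37, d=34, a=2
  k=2: m=31, d=13, a=5
  k=3: m=34, d=19, a=3
  k=4: m=23, d=46, a=1
  k=5: m=23, d=19, a=3
  k=6: m=34, d=13, a=5
  k=7: m=31, d=34, a=2
  k=8: m=37, d=1, a=74
d=1 and a=2a₀=74 at k=8, so the next step gives (m, d) = (37, 34) again — its k=1 value — and the period has length 8.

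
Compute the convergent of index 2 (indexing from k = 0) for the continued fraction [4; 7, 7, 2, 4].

207/50

Using pₖ = aₖpₖ₋₁ + pₖ₋₂, qₖ = aₖqₖ₋₁ + qₖ₋₂ (with p₋₁=1, p₋₂=0, q₋₁=0, q₋₂=1):
  k=0: a=4, p=4, q=1
  k=1: a=7, p=29, q=7
  k=2: a=7, p=207, q=50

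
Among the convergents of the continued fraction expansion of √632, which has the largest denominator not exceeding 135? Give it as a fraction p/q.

1081/43

√632 = [25; 7, 6, 7, 50, …] (period length 4).
Convergents:
  p_0/q_0 = 25/1
  p_1/q_1 = 176/7
  p_2/q_2 = 1081/43
  p_3/q_3 = 7743/308
q_2 = 43 ≤ 135 < 308 = q_3, so the answer is 1081/43.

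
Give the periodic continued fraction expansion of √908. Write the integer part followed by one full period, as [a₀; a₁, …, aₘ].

[30; 7, 1, 1, 14, 1, 1, 7, 60]

a₀ = ⌊√908⌋ = 30.
With m₀=0, d₀=1 and mₖ₊₁ = dₖaₖ − mₖ, dₖ₊₁ = (n − mₖ₊₁²)/dₖ, aₖ₊₁ = ⌊(a₀+mₖ₊₁)/dₖ₊₁⌋:
  k=1: m=30, d=8, a=7
  k=2: m=26, d=29, a=1
  k=3: m=3, d=31, a=1
  k=4: m=28, d=4, a=14
  k=5: m=28, d=31, a=1
  k=6: m=3, d=29, a=1
  k=7: m=26, d=8, a=7
  k=8: m=30, d=1, a=60
d=1 and a=2a₀=60 at k=8, so the next step gives (m, d) = (30, 8) again — its k=1 value — and the period has length 8.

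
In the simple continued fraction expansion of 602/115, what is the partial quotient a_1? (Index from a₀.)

4

602 = 5·115 + 27   →  a_0 = 5
115 = 4·27 + 7   →  a_1 = 4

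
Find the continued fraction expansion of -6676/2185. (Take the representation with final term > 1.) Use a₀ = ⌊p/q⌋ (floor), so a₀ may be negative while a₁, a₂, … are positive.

-6676 = -4×2185 + 2064
2185 = 1×2064 + 121
2064 = 17×121 + 7
121 = 17×7 + 2
7 = 3×2 + 1
2 = 2×1 + 0  (stop)
So -6676/2185 = [-4; 1, 17, 17, 3, 2].

[-4; 1, 17, 17, 3, 2]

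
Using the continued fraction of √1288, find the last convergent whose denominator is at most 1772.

23220/647

√1288 = [35; 1, 7, 1, 70, …] (period length 4).
Convergents:
  p_0/q_0 = 35/1
  p_1/q_1 = 36/1
  p_2/q_2 = 287/8
  p_3/q_3 = 323/9
  p_4/q_4 = 22897/638
  p_5/q_5 = 23220/647
  p_6/q_6 = 185437/5167
q_5 = 647 ≤ 1772 < 5167 = q_6, so the answer is 23220/647.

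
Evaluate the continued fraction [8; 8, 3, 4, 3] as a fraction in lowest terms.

Using pₖ = aₖpₖ₋₁ + pₖ₋₂ and qₖ = aₖqₖ₋₁ + qₖ₋₂:
  k=0: a=8, p=8, q=1
  k=1: a=8, p=65, q=8
  k=2: a=3, p=203, q=25
  k=3: a=4, p=877, q=108
  k=4: a=3, p=2834, q=349

2834/349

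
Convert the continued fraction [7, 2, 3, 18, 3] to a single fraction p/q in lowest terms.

Using pₖ = aₖpₖ₋₁ + pₖ₋₂ and qₖ = aₖqₖ₋₁ + qₖ₋₂:
  k=0: a=7, p=7, q=1
  k=1: a=2, p=15, q=2
  k=2: a=3, p=52, q=7
  k=3: a=18, p=951, q=128
  k=4: a=3, p=2905, q=391

2905/391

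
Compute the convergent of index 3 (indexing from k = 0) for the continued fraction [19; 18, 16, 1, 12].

Using pₖ = aₖpₖ₋₁ + pₖ₋₂, qₖ = aₖqₖ₋₁ + qₖ₋₂ (with p₋₁=1, p₋₂=0, q₋₁=0, q₋₂=1):
  k=0: a=19, p=19, q=1
  k=1: a=18, p=343, q=18
  k=2: a=16, p=5507, q=289
  k=3: a=1, p=5850, q=307

5850/307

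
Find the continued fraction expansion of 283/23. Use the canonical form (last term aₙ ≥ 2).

283 = 12*23 + 7
23 = 3*7 + 2
7 = 3*2 + 1
2 = 2*1 + 0  (stop)
So 283/23 = [12; 3, 3, 2].

[12; 3, 3, 2]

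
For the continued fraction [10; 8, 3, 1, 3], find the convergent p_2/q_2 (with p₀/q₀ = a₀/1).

Using pₖ = aₖpₖ₋₁ + pₖ₋₂, qₖ = aₖqₖ₋₁ + qₖ₋₂ (with p₋₁=1, p₋₂=0, q₋₁=0, q₋₂=1):
  k=0: a=10, p=10, q=1
  k=1: a=8, p=81, q=8
  k=2: a=3, p=253, q=25

253/25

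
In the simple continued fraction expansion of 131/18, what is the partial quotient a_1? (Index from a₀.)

3

131 = 7·18 + 5   →  a_0 = 7
18 = 3·5 + 3   →  a_1 = 3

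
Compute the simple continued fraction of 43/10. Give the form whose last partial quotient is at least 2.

[4; 3, 3]

43 = 4·10 + 3
10 = 3·3 + 1
3 = 3·1 + 0  (stop)
So 43/10 = [4; 3, 3].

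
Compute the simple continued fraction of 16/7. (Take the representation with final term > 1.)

16 = 2×7 + 2
7 = 3×2 + 1
2 = 2×1 + 0  (stop)
So 16/7 = [2; 3, 2].

[2; 3, 2]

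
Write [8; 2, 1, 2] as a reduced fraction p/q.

Using pₖ = aₖpₖ₋₁ + pₖ₋₂ and qₖ = aₖqₖ₋₁ + qₖ₋₂:
  k=0: a=8, p=8, q=1
  k=1: a=2, p=17, q=2
  k=2: a=1, p=25, q=3
  k=3: a=2, p=67, q=8

67/8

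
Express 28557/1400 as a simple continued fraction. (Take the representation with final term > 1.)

28557 = 20·1400 + 557
1400 = 2·557 + 286
557 = 1·286 + 271
286 = 1·271 + 15
271 = 18·15 + 1
15 = 15·1 + 0  (stop)
So 28557/1400 = [20; 2, 1, 1, 18, 15].

[20; 2, 1, 1, 18, 15]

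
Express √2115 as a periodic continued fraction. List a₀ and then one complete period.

a₀ = ⌊√2115⌋ = 45.
With m₀=0, d₀=1 and mₖ₊₁ = dₖaₖ − mₖ, dₖ₊₁ = (n − mₖ₊₁²)/dₖ, aₖ₊₁ = ⌊(a₀+mₖ₊₁)/dₖ₊₁⌋:
  k=1: m=45, d=90, a=1
  k=2: m=45, d=1, a=90
d=1 and a=2a₀=90 at k=2, so the next step gives (m, d) = (45, 90) again — its k=1 value — and the period has length 2.

[45; 1, 90]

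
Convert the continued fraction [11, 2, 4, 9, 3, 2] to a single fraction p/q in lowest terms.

6856/599

Fold from the inside: start with 2/1.
  3 + 1/2 = 7/2
  9 + 2/7 = 65/7
  4 + 7/65 = 267/65
  2 + 65/267 = 599/267
  11 + 267/599 = 6856/599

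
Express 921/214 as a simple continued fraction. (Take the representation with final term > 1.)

[4; 3, 3, 2, 2, 1, 2]

921 = 4·214 + 65
214 = 3·65 + 19
65 = 3·19 + 8
19 = 2·8 + 3
8 = 2·3 + 2
3 = 1·2 + 1
2 = 2·1 + 0  (stop)
So 921/214 = [4; 3, 3, 2, 2, 1, 2].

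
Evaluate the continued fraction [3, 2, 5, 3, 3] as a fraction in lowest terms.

Using pₖ = aₖpₖ₋₁ + pₖ₋₂ and qₖ = aₖqₖ₋₁ + qₖ₋₂:
  k=0: a=3, p=3, q=1
  k=1: a=2, p=7, q=2
  k=2: a=5, p=38, q=11
  k=3: a=3, p=121, q=35
  k=4: a=3, p=401, q=116

401/116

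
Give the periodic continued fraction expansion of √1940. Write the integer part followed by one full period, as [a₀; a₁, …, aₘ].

[44; 22, 88]

a₀ = ⌊√1940⌋ = 44.
With m₀=0, d₀=1 and mₖ₊₁ = dₖaₖ − mₖ, dₖ₊₁ = (n − mₖ₊₁²)/dₖ, aₖ₊₁ = ⌊(a₀+mₖ₊₁)/dₖ₊₁⌋:
  k=1: m=44, d=4, a=22
  k=2: m=44, d=1, a=88
d=1 and a=2a₀=88 at k=2, so the next step gives (m, d) = (44, 4) again — its k=1 value — and the period has length 2.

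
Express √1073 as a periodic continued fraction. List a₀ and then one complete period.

[32; 1, 3, 9, 9, 3, 1, 64]

a₀ = ⌊√1073⌋ = 32.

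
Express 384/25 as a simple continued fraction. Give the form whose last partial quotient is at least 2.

[15; 2, 1, 3, 2]

384 = 15·25 + 9
25 = 2·9 + 7
9 = 1·7 + 2
7 = 3·2 + 1
2 = 2·1 + 0  (stop)
So 384/25 = [15; 2, 1, 3, 2].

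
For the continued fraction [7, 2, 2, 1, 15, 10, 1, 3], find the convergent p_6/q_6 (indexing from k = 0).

Using pₖ = aₖpₖ₋₁ + pₖ₋₂, qₖ = aₖqₖ₋₁ + qₖ₋₂ (with p₋₁=1, p₋₂=0, q₋₁=0, q₋₂=1):
  k=0: a=7, p=7, q=1
  k=1: a=2, p=15, q=2
  k=2: a=2, p=37, q=5
  k=3: a=1, p=52, q=7
  k=4: a=15, p=817, q=110
  k=5: a=10, p=8222, q=1107
  k=6: a=1, p=9039, q=1217

9039/1217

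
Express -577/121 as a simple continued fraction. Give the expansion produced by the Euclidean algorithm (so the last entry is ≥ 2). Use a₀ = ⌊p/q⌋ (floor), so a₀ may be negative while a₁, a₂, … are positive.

-577 = -5·121 + 28
121 = 4·28 + 9
28 = 3·9 + 1
9 = 9·1 + 0  (stop)
So -577/121 = [-5; 4, 3, 9].

[-5; 4, 3, 9]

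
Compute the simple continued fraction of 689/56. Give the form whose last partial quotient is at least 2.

[12; 3, 3, 2, 2]

689 = 12·56 + 17
56 = 3·17 + 5
17 = 3·5 + 2
5 = 2·2 + 1
2 = 2·1 + 0  (stop)
So 689/56 = [12; 3, 3, 2, 2].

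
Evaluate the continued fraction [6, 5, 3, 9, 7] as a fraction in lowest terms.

Fold from the inside: start with 7/1.
  9 + 1/7 = 64/7
  3 + 7/64 = 199/64
  5 + 64/199 = 1059/199
  6 + 199/1059 = 6553/1059

6553/1059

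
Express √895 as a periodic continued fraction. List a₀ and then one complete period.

a₀ = ⌊√895⌋ = 29.

[29; 1, 10, 1, 58]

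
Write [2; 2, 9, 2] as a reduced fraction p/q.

99/40

Using pₖ = aₖpₖ₋₁ + pₖ₋₂ and qₖ = aₖqₖ₋₁ + qₖ₋₂:
  k=0: a=2, p=2, q=1
  k=1: a=2, p=5, q=2
  k=2: a=9, p=47, q=19
  k=3: a=2, p=99, q=40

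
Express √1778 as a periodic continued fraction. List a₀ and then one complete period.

[42; 6, 84]

a₀ = ⌊√1778⌋ = 42.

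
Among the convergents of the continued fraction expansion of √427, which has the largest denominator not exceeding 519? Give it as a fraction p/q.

7687/372

√427 = [20; 1, 1, 1, 40, …] (period length 4).
Convergents:
  p_0/q_0 = 20/1
  p_1/q_1 = 21/1
  p_2/q_2 = 41/2
  p_3/q_3 = 62/3
  p_4/q_4 = 2521/122
  p_5/q_5 = 2583/125
  p_6/q_6 = 5104/247
  p_7/q_7 = 7687/372
  p_8/q_8 = 312584/15127
q_7 = 372 ≤ 519 < 15127 = q_8, so the answer is 7687/372.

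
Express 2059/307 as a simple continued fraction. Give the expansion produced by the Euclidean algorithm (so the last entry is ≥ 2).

[6; 1, 2, 2, 2, 3, 5]

2059 = 6·307 + 217
307 = 1·217 + 90
217 = 2·90 + 37
90 = 2·37 + 16
37 = 2·16 + 5
16 = 3·5 + 1
5 = 5·1 + 0  (stop)
So 2059/307 = [6; 1, 2, 2, 2, 3, 5].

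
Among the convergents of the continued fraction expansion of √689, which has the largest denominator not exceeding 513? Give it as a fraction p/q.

√689 = [26; 4, 52, …] (period length 2).
Convergents:
  p_0/q_0 = 26/1
  p_1/q_1 = 105/4
  p_2/q_2 = 5486/209
  p_3/q_3 = 22049/840
q_2 = 209 ≤ 513 < 840 = q_3, so the answer is 5486/209.

5486/209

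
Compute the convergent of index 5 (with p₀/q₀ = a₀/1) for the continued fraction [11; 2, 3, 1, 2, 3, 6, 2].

Using pₖ = aₖpₖ₋₁ + pₖ₋₂, qₖ = aₖqₖ₋₁ + qₖ₋₂ (with p₋₁=1, p₋₂=0, q₋₁=0, q₋₂=1):
  k=0: a=11, p=11, q=1
  k=1: a=2, p=23, q=2
  k=2: a=3, p=80, q=7
  k=3: a=1, p=103, q=9
  k=4: a=2, p=286, q=25
  k=5: a=3, p=961, q=84

961/84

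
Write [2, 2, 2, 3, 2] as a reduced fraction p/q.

Using pₖ = aₖpₖ₋₁ + pₖ₋₂ and qₖ = aₖqₖ₋₁ + qₖ₋₂:
  k=0: a=2, p=2, q=1
  k=1: a=2, p=5, q=2
  k=2: a=2, p=12, q=5
  k=3: a=3, p=41, q=17
  k=4: a=2, p=94, q=39

94/39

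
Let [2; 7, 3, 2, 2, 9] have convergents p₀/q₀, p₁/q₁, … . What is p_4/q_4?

Using pₖ = aₖpₖ₋₁ + pₖ₋₂, qₖ = aₖqₖ₋₁ + qₖ₋₂ (with p₋₁=1, p₋₂=0, q₋₁=0, q₋₂=1):
  k=0: a=2, p=2, q=1
  k=1: a=7, p=15, q=7
  k=2: a=3, p=47, q=22
  k=3: a=2, p=109, q=51
  k=4: a=2, p=265, q=124

265/124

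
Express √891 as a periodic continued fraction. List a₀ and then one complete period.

a₀ = ⌊√891⌋ = 29.
With m₀=0, d₀=1 and mₖ₊₁ = dₖaₖ − mₖ, dₖ₊₁ = (n − mₖ₊₁²)/dₖ, aₖ₊₁ = ⌊(a₀+mₖ₊₁)/dₖ₊₁⌋:
  k=1: m=29, d=50, a=1
  k=2: m=21, d=9, a=5
  k=3: m=24, d=35, a=1
  k=4: m=11, d=22, a=1
  k=5: m=11, d=35, a=1
  k=6: m=24, d=9, a=5
  k=7: m=21, d=50, a=1
  k=8: m=29, d=1, a=58
d=1 and a=2a₀=58 at k=8, so the next step gives (m, d) = (29, 50) again — its k=1 value — and the period has length 8.

[29; 1, 5, 1, 1, 1, 5, 1, 58]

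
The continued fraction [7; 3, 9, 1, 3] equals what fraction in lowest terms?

Fold from the inside: start with 3/1.
  1 + 1/3 = 4/3
  9 + 3/4 = 39/4
  3 + 4/39 = 121/39
  7 + 39/121 = 886/121

886/121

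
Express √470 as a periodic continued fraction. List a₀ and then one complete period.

a₀ = ⌊√470⌋ = 21.
With m₀=0, d₀=1 and mₖ₊₁ = dₖaₖ − mₖ, dₖ₊₁ = (n − mₖ₊₁²)/dₖ, aₖ₊₁ = ⌊(a₀+mₖ₊₁)/dₖ₊₁⌋:
  k=1: m=21, d=29, a=1
  k=2: m=8, d=14, a=2
  k=3: m=20, d=5, a=8
  k=4: m=20, d=14, a=2
  k=5: m=8, d=29, a=1
  k=6: m=21, d=1, a=42
d=1 and a=2a₀=42 at k=6, so the next step gives (m, d) = (21, 29) again — its k=1 value — and the period has length 6.

[21; 1, 2, 8, 2, 1, 42]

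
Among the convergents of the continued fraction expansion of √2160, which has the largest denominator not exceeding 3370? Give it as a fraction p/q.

√2160 = [46; 2, 9, 1, 4, 1, 9, 2, 92, …] (period length 8).
Convergents:
  p_0/q_0 = 46/1
  p_1/q_1 = 93/2
  p_2/q_2 = 883/19
  p_3/q_3 = 976/21
  p_4/q_4 = 4787/103
  p_5/q_5 = 5763/124
  p_6/q_6 = 56654/1219
  p_7/q_7 = 119071/2562
  p_8/q_8 = 11011186/236923
q_7 = 2562 ≤ 3370 < 236923 = q_8, so the answer is 119071/2562.

119071/2562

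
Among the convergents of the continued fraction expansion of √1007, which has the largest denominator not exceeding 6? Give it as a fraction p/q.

√1007 = [31; 1, 2, 1, 2, 1, 62, …] (period length 6).
Convergents:
  p_0/q_0 = 31/1
  p_1/q_1 = 32/1
  p_2/q_2 = 95/3
  p_3/q_3 = 127/4
  p_4/q_4 = 349/11
q_3 = 4 ≤ 6 < 11 = q_4, so the answer is 127/4.

127/4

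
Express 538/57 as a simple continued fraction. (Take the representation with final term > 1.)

[9; 2, 3, 1, 1, 3]

538 = 9×57 + 25
57 = 2×25 + 7
25 = 3×7 + 4
7 = 1×4 + 3
4 = 1×3 + 1
3 = 3×1 + 0  (stop)
So 538/57 = [9; 2, 3, 1, 1, 3].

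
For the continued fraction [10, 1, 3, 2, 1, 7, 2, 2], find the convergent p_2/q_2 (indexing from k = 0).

Using pₖ = aₖpₖ₋₁ + pₖ₋₂, qₖ = aₖqₖ₋₁ + qₖ₋₂ (with p₋₁=1, p₋₂=0, q₋₁=0, q₋₂=1):
  k=0: a=10, p=10, q=1
  k=1: a=1, p=11, q=1
  k=2: a=3, p=43, q=4

43/4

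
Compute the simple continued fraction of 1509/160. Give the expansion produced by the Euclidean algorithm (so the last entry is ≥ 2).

[9; 2, 3, 7, 3]

1509 = 9·160 + 69
160 = 2·69 + 22
69 = 3·22 + 3
22 = 7·3 + 1
3 = 3·1 + 0  (stop)
So 1509/160 = [9; 2, 3, 7, 3].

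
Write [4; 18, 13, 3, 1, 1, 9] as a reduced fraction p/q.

Using pₖ = aₖpₖ₋₁ + pₖ₋₂ and qₖ = aₖqₖ₋₁ + qₖ₋₂:
  k=0: a=4, p=4, q=1
  k=1: a=18, p=73, q=18
  k=2: a=13, p=953, q=235
  k=3: a=3, p=2932, q=723
  k=4: a=1, p=3885, q=958
  k=5: a=1, p=6817, q=1681
  k=6: a=9, p=65238, q=16087

65238/16087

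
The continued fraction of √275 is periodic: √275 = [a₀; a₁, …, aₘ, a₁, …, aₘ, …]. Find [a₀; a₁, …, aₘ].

[16; 1, 1, 2, 1, 1, 32]

a₀ = ⌊√275⌋ = 16.
With m₀=0, d₀=1 and mₖ₊₁ = dₖaₖ − mₖ, dₖ₊₁ = (n − mₖ₊₁²)/dₖ, aₖ₊₁ = ⌊(a₀+mₖ₊₁)/dₖ₊₁⌋:
  k=1: m=16, d=19, a=1
  k=2: m=3, d=14, a=1
  k=3: m=11, d=11, a=2
  k=4: m=11, d=14, a=1
  k=5: m=3, d=19, a=1
  k=6: m=16, d=1, a=32
d=1 and a=2a₀=32 at k=6, so the next step gives (m, d) = (16, 19) again — its k=1 value — and the period has length 6.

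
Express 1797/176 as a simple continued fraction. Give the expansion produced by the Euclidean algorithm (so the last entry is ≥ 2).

[10; 4, 1, 3, 9]

1797 = 10*176 + 37
176 = 4*37 + 28
37 = 1*28 + 9
28 = 3*9 + 1
9 = 9*1 + 0  (stop)
So 1797/176 = [10; 4, 1, 3, 9].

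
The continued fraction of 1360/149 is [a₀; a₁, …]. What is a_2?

1

1360 = 9·149 + 19   →  a_0 = 9
149 = 7·19 + 16   →  a_1 = 7
19 = 1·16 + 3   →  a_2 = 1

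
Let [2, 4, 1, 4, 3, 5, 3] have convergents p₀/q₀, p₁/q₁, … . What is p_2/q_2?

Using pₖ = aₖpₖ₋₁ + pₖ₋₂, qₖ = aₖqₖ₋₁ + qₖ₋₂ (with p₋₁=1, p₋₂=0, q₋₁=0, q₋₂=1):
  k=0: a=2, p=2, q=1
  k=1: a=4, p=9, q=4
  k=2: a=1, p=11, q=5

11/5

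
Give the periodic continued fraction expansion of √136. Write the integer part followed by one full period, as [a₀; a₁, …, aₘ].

a₀ = ⌊√136⌋ = 11.
With m₀=0, d₀=1 and mₖ₊₁ = dₖaₖ − mₖ, dₖ₊₁ = (n − mₖ₊₁²)/dₖ, aₖ₊₁ = ⌊(a₀+mₖ₊₁)/dₖ₊₁⌋:
  k=1: m=11, d=15, a=1
  k=2: m=4, d=8, a=1
  k=3: m=4, d=15, a=1
  k=4: m=11, d=1, a=22
d=1 and a=2a₀=22 at k=4, so the next step gives (m, d) = (11, 15) again — its k=1 value — and the period has length 4.

[11; 1, 1, 1, 22]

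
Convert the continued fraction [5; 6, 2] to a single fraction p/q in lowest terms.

67/13

Fold from the inside: start with 2/1.
  6 + 1/2 = 13/2
  5 + 2/13 = 67/13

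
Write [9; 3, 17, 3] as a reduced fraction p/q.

1483/159

Fold from the inside: start with 3/1.
  17 + 1/3 = 52/3
  3 + 3/52 = 159/52
  9 + 52/159 = 1483/159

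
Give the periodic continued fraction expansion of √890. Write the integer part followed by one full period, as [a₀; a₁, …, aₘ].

[29; 1, 4, 1, 58]

a₀ = ⌊√890⌋ = 29.
With m₀=0, d₀=1 and mₖ₊₁ = dₖaₖ − mₖ, dₖ₊₁ = (n − mₖ₊₁²)/dₖ, aₖ₊₁ = ⌊(a₀+mₖ₊₁)/dₖ₊₁⌋:
  k=1: m=29, d=49, a=1
  k=2: m=20, d=10, a=4
  k=3: m=20, d=49, a=1
  k=4: m=29, d=1, a=58
d=1 and a=2a₀=58 at k=4, so the next step gives (m, d) = (29, 49) again — its k=1 value — and the period has length 4.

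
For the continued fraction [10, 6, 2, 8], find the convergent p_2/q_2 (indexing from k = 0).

Using pₖ = aₖpₖ₋₁ + pₖ₋₂, qₖ = aₖqₖ₋₁ + qₖ₋₂ (with p₋₁=1, p₋₂=0, q₋₁=0, q₋₂=1):
  k=0: a=10, p=10, q=1
  k=1: a=6, p=61, q=6
  k=2: a=2, p=132, q=13

132/13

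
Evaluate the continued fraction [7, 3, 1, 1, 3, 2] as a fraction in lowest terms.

Using pₖ = aₖpₖ₋₁ + pₖ₋₂ and qₖ = aₖqₖ₋₁ + qₖ₋₂:
  k=0: a=7, p=7, q=1
  k=1: a=3, p=22, q=3
  k=2: a=1, p=29, q=4
  k=3: a=1, p=51, q=7
  k=4: a=3, p=182, q=25
  k=5: a=2, p=415, q=57

415/57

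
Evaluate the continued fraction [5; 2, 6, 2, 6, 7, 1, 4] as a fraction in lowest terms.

39336/7199

Using pₖ = aₖpₖ₋₁ + pₖ₋₂ and qₖ = aₖqₖ₋₁ + qₖ₋₂:
  k=0: a=5, p=5, q=1
  k=1: a=2, p=11, q=2
  k=2: a=6, p=71, q=13
  k=3: a=2, p=153, q=28
  k=4: a=6, p=989, q=181
  k=5: a=7, p=7076, q=1295
  k=6: a=1, p=8065, q=1476
  k=7: a=4, p=39336, q=7199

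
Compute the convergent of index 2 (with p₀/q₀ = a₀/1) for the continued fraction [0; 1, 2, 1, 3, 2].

Using pₖ = aₖpₖ₋₁ + pₖ₋₂, qₖ = aₖqₖ₋₁ + qₖ₋₂ (with p₋₁=1, p₋₂=0, q₋₁=0, q₋₂=1):
  k=0: a=0, p=0, q=1
  k=1: a=1, p=1, q=1
  k=2: a=2, p=2, q=3

2/3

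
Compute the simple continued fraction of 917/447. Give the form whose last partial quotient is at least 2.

[2; 19, 2, 3, 3]

917 = 2×447 + 23
447 = 19×23 + 10
23 = 2×10 + 3
10 = 3×3 + 1
3 = 3×1 + 0  (stop)
So 917/447 = [2; 19, 2, 3, 3].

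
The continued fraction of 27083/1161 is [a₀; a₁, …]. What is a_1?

3

27083 = 23·1161 + 380   →  a_0 = 23
1161 = 3·380 + 21   →  a_1 = 3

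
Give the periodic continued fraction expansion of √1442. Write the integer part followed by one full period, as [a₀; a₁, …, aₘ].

[37; 1, 36, 1, 74]

a₀ = ⌊√1442⌋ = 37.
With m₀=0, d₀=1 and mₖ₊₁ = dₖaₖ − mₖ, dₖ₊₁ = (n − mₖ₊₁²)/dₖ, aₖ₊₁ = ⌊(a₀+mₖ₊₁)/dₖ₊₁⌋:
  k=1: m=37, d=73, a=1
  k=2: m=36, d=2, a=36
  k=3: m=36, d=73, a=1
  k=4: m=37, d=1, a=74
d=1 and a=2a₀=74 at k=4, so the next step gives (m, d) = (37, 73) again — its k=1 value — and the period has length 4.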